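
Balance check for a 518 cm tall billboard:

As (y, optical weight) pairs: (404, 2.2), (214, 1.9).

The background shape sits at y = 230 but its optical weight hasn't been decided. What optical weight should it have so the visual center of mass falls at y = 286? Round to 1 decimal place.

w ≈ 2.2

Known weights sum to 2.2 + 1.9 = 4.1; their moment is 2.2·404 + 1.9·214 = 1295.4.
For the centroid to hit 286: (1295.4 + w·230) / (4.1 + w) = 286.
So w = (286·4.1 − 1295.4)/(230 − 286) = -122.8/-56 ≈ 2.19.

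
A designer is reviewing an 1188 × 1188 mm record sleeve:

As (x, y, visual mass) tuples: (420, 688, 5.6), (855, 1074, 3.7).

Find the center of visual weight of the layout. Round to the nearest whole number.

(593, 842)

Weights sum to 5.6 + 3.7 = 9.3.
x-moment: 5.6·420 + 3.7·855 = 5515.5; centroid 5515.5/9.3 ≈ 593.06.
y-moment: 5.6·688 + 3.7·1074 = 7826.6; centroid 7826.6/9.3 ≈ 841.57.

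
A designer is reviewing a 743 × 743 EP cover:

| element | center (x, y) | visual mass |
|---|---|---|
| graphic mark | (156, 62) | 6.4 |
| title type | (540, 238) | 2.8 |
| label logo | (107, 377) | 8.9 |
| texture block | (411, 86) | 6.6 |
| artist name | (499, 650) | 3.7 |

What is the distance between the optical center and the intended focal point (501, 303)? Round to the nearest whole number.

≈ 223

Weights sum to 6.4 + 2.8 + 8.9 + 6.6 + 3.7 = 28.4.
Σw·x = 6.4·156 + 2.8·540 + 8.9·107 + 6.6·411 + 3.7·499 = 8021.6, so x̄ = 8021.6/28.4 ≈ 282.45.
Σw·y = 6.4·62 + 2.8·238 + 8.9·377 + 6.6·86 + 3.7·650 = 7391.1, so ȳ = 7391.1/28.4 ≈ 260.25.
From (501, 303): dx = -218.55, dy = -42.75, so the distance is √(dx²+dy²) ≈ 222.69.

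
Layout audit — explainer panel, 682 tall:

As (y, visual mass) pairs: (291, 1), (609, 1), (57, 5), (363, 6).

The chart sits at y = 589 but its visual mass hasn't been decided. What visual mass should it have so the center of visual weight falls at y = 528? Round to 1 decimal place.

Existing Σw = 13 (1 + 1 + 5 + 6); existing moment 1·291 + 1·609 + 5·57 + 6·363 = 3363.
Balance at y = 528 requires (3363 + w·589) / (13 + w) = 528.
So w = (528·13 − 3363)/(589 − 528) = 3501/61 ≈ 57.39.

w ≈ 57.4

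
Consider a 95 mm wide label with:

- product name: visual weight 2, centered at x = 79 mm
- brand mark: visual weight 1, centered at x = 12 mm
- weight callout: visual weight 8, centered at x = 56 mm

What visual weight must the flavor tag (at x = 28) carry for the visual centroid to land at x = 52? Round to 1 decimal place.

Existing Σw = 11 (2 + 1 + 8); existing moment 2·79 + 1·12 + 8·56 = 618.
Set Σw·x/Σw = 52: (618 + 28w) = 52·(11 + w).
Solving: w = (52·11 − 618) / (28 − 52) = -46 / -24 ≈ 1.92.

w ≈ 1.9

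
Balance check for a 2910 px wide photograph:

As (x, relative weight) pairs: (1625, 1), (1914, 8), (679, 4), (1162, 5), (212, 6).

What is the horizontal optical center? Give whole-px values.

x ≈ 1114

Weights sum to 1 + 8 + 4 + 5 + 6 = 24.
x: (1·1625 + 8·1914 + 4·679 + 5·1162 + 6·212) / 24 = 26735 / 24 ≈ 1113.96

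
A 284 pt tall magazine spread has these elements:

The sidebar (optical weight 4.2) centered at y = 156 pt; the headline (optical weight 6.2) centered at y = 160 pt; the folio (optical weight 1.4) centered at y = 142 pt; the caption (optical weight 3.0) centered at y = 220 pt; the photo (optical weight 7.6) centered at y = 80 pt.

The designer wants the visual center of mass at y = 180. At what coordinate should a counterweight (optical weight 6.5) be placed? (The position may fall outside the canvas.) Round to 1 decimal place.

New total weight: (4.2 + 6.2 + 1.4 + 3.0 + 7.6) + 6.5 = 28.9.
Along y: (3114.0 + 6.5·y) / 28.9 = 180 (existing moment 4.2·156 + 6.2·160 + 1.4·142 + 3.0·220 + 7.6·80 = 3114.0) ⇒ y = (5202.0 − 3114.0) / 6.5 ≈ 321.23.

y ≈ 321.2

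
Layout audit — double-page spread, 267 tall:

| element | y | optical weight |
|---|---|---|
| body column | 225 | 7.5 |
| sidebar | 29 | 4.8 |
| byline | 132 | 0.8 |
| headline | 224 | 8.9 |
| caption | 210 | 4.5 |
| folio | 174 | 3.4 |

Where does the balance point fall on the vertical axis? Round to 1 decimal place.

Σw = 7.5 + 4.8 + 0.8 + 8.9 + 4.5 + 3.4 = 29.9.
y: moment 5462.5 / weight 29.9 ≈ 182.69

y ≈ 182.7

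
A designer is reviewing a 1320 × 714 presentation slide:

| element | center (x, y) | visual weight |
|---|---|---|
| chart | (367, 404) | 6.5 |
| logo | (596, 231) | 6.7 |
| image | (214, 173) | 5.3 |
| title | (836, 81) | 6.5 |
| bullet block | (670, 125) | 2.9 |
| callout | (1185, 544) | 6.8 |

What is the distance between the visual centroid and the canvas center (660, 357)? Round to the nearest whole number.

Σw = 6.5 + 6.7 + 5.3 + 6.5 + 2.9 + 6.8 = 34.7.
x: moment 22947.9 / weight 34.7 ≈ 661.32
Σw·y = 9678.8; ȳ = 9678.8/34.7 ≈ 278.93.
Relative to (660, 357): Δ = (1.32, -78.07); |Δ| = √(1.32² + -78.07²) ≈ 78.08.

≈ 78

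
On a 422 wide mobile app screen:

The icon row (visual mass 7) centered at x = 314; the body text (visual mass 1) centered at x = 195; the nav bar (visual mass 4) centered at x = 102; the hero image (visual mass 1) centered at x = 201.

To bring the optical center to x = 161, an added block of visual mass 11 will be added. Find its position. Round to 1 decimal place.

After adding the added block, total weight = 7 + 1 + 4 + 1 + 11 = 24.
Along x: (3002 + 11·x) / 24 = 161 (existing moment 7·314 + 1·195 + 4·102 + 1·201 = 3002) ⇒ x = (3864 − 3002) / 11 ≈ 78.36.

x ≈ 78.4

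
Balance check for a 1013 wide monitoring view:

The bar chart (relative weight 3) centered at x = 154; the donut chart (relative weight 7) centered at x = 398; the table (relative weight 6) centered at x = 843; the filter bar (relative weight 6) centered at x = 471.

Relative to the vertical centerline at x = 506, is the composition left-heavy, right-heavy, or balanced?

balanced

Total weight = 3 + 7 + 6 + 6 = 22.
x: (3·154 + 7·398 + 6·843 + 6·471) / 22 = 11132 / 22 ≈ 506.00
The centroid 506.00 matches the midline at 506, so the layout is balanced.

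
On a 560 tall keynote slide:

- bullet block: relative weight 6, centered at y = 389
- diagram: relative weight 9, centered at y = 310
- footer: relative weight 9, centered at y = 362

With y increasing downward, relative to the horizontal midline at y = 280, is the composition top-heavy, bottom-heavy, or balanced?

bottom-heavy

Total weight = 6 + 9 + 9 = 24.
Σw·y = 6·389 + 9·310 + 9·362 = 8382, so ȳ = 8382/24 ≈ 349.25.
Since 349.2 is below (larger y than) 280, the composition reads bottom-heavy.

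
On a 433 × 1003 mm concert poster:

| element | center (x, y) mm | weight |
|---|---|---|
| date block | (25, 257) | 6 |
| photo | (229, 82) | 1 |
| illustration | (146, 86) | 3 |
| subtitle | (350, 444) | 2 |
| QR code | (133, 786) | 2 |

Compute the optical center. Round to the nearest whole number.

Total weight = 6 + 1 + 3 + 2 + 2 = 14.
x-moment: 6·25 + 1·229 + 3·146 + 2·350 + 2·133 = 1783; centroid 1783/14 ≈ 127.36.
y-moment: 6·257 + 1·82 + 3·86 + 2·444 + 2·786 = 4342; centroid 4342/14 ≈ 310.14.

(127, 310)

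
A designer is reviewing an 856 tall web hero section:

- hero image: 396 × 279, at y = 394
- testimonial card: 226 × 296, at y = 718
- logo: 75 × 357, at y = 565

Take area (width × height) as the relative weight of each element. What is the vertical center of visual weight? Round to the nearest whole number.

y ≈ 523

Taking area as weight: hero image 396·279 = 110484, testimonial card 226·296 = 66896, logo 75·357 = 26775. Sum 204155.
y-moment: 110484·394 + 66896·718 + 26775·565 = 106689899; centroid 106689899/204155 ≈ 522.59.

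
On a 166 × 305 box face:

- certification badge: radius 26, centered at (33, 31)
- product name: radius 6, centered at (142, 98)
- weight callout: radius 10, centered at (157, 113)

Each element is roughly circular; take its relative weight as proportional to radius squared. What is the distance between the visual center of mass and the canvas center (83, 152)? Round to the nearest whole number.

Weights ∝ r²: certification badge 26² = 676, product name 6² = 36, weight callout 10² = 100; Σw = 812.
x: (676·33 + 36·142 + 100·157) / 812 = 43120 / 812 ≈ 53.10
y: (676·31 + 36·98 + 100·113) / 812 = 35784 / 812 ≈ 44.07
Offset from (83, 152): Δx ≈ -29.90, Δy ≈ -107.93; distance = √(Δx² + Δy²) ≈ 112.00.

≈ 112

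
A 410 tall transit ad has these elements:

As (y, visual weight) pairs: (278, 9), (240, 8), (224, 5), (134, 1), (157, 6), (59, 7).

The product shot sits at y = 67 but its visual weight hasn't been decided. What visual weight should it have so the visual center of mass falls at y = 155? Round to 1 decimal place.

w ≈ 16.5

Known weights sum to 9 + 8 + 5 + 1 + 6 + 7 = 36; their moment is 9·278 + 8·240 + 5·224 + 1·134 + 6·157 + 7·59 = 7031.
For the centroid to hit 155: (7031 + w·67) / (36 + w) = 155.
Solving: w = (155·36 − 7031) / (67 − 155) = -1451 / -88 ≈ 16.49.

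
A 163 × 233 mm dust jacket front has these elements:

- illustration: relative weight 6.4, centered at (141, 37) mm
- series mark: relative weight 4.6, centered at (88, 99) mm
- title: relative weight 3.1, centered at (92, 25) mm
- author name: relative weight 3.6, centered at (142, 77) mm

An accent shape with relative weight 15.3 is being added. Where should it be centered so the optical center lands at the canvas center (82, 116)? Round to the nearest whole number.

With the accent shape, Σw becomes 6.4 + 4.6 + 3.1 + 3.6 + 15.3 = 33.0.
Along x: (2103.6 + 15.3·x) / 33.0 = 82 (existing moment 6.4·141 + 4.6·88 + 3.1·92 + 3.6·142 = 2103.6) ⇒ x = (2706.0 − 2103.6) / 15.3 ≈ 39.37.
Along y: (1046.9 + 15.3·y) / 33.0 = 116 (existing moment 6.4·37 + 4.6·99 + 3.1·25 + 3.6·77 = 1046.9) ⇒ y = (3828.0 − 1046.9) / 15.3 ≈ 181.77.

(39, 182)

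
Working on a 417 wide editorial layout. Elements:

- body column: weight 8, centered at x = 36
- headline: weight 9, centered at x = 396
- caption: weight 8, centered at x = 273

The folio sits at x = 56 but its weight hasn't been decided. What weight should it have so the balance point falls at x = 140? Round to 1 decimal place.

Existing Σw = 25 (8 + 9 + 8); existing moment 8·36 + 9·396 + 8·273 = 6036.
For the centroid to hit 140: (6036 + w·56) / (25 + w) = 140.
Rearranging, w·(56 − 140) = 140·25 − 6036 = -2536, so w ≈ -2536/-84 = 30.19.

w ≈ 30.2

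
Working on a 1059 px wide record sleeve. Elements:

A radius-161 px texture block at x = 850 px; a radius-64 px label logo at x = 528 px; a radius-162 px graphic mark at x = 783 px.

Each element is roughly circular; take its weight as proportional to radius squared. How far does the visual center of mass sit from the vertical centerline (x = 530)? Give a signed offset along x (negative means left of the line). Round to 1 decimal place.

≈ 265.3 px

r² weights: texture block 161² = 25921, label logo 64² = 4096, graphic mark 162² = 26244. Total = 56261.
Σw·x = 25921·850 + 4096·528 + 26244·783 = 44744590, so x̄ = 44744590/56261 ≈ 795.30.
Against x = 530, that's 795.30 − 530 = 265.30.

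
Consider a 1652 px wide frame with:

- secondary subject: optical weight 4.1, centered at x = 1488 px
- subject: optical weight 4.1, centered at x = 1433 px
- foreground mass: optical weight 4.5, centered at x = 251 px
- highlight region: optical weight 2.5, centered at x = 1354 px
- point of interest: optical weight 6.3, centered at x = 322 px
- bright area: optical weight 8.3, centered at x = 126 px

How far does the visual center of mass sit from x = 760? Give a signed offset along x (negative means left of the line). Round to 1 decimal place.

Weights sum to 4.1 + 4.1 + 4.5 + 2.5 + 6.3 + 8.3 = 29.8.
Σw·x = 4.1·1488 + 4.1·1433 + 4.5·251 + 2.5·1354 + 6.3·322 + 8.3·126 = 19565.0, so x̄ = 19565.0/29.8 ≈ 656.54.
Difference: 656.54 − 760 ≈ -103.46.

≈ -103.5 px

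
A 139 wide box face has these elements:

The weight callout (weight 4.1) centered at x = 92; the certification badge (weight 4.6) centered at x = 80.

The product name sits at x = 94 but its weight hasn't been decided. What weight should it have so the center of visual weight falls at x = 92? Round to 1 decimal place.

Existing Σw = 8.7 (4.1 + 4.6); existing moment 4.1·92 + 4.6·80 = 745.2.
Set Σw·x/Σw = 92: (745.2 + 94w) = 92·(8.7 + w).
Solving: w = (92·8.7 − 745.2) / (94 − 92) = 55.2 / 2 ≈ 27.60.

w ≈ 27.6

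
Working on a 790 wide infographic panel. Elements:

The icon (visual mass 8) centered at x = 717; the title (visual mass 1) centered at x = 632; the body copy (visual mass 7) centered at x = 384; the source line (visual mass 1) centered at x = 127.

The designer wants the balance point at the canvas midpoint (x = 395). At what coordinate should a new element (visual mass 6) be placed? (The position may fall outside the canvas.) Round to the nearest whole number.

With the new element, Σw becomes 8 + 1 + 7 + 1 + 6 = 23.
Along x: (9183 + 6·x) / 23 = 395 (existing moment 8·717 + 1·632 + 7·384 + 1·127 = 9183) ⇒ x = (9085 − 9183) / 6 ≈ -16.33.

x ≈ -16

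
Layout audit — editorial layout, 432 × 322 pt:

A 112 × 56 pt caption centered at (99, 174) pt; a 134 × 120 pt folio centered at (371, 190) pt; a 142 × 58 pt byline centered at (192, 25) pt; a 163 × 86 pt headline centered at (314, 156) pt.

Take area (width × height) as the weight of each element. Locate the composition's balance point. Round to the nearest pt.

(282, 147)

Areas: caption 112·56 = 6272, folio 134·120 = 16080, byline 142·58 = 8236, headline 163·86 = 14018. Total weight = 44606.
x-moment: 6272·99 + 16080·371 + 8236·192 + 14018·314 = 12569572; centroid 12569572/44606 ≈ 281.79.
y-moment: 6272·174 + 16080·190 + 8236·25 + 14018·156 = 6539236; centroid 6539236/44606 ≈ 146.60.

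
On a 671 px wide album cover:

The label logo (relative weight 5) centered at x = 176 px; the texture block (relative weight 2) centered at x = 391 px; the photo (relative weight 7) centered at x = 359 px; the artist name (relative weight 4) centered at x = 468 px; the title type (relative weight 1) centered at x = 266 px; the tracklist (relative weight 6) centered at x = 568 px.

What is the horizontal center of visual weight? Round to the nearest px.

x ≈ 389

Weights sum to 5 + 2 + 7 + 4 + 1 + 6 = 25.
x-moment: 5·176 + 2·391 + 7·359 + 4·468 + 1·266 + 6·568 = 9721; centroid 9721/25 ≈ 388.84.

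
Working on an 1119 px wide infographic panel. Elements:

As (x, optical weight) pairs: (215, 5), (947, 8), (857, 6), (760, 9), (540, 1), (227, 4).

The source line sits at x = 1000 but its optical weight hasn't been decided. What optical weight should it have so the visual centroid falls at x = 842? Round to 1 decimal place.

w ≈ 36.1

Fixed elements: Σw = 5 + 8 + 6 + 9 + 1 + 4 = 33, Σw·x = 5·215 + 8·947 + 6·857 + 9·760 + 1·540 + 4·227 = 22081.
Balance at x = 842 requires (22081 + w·1000) / (33 + w) = 842.
Rearranging, w·(1000 − 842) = 842·33 − 22081 = 5705, so w ≈ 5705/158 = 36.11.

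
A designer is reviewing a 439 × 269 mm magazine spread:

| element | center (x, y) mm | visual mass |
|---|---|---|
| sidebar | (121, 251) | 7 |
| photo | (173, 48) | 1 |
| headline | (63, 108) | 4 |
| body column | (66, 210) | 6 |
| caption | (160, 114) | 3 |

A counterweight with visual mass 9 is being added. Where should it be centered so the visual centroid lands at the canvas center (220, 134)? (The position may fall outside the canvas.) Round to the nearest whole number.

New total weight: (7 + 1 + 4 + 6 + 3) + 9 = 30.
Along x: (2148 + 9·x) / 30 = 220 (existing moment 7·121 + 1·173 + 4·63 + 6·66 + 3·160 = 2148) ⇒ x = (6600 − 2148) / 9 ≈ 494.67.
Along y: (3839 + 9·y) / 30 = 134 (existing moment 7·251 + 1·48 + 4·108 + 6·210 + 3·114 = 3839) ⇒ y = (4020 − 3839) / 9 ≈ 20.11.

(495, 20)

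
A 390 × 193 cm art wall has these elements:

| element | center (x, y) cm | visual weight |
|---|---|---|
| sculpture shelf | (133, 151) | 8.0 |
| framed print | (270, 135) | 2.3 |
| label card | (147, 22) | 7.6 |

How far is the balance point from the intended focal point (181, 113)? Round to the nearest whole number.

Total weight = 8.0 + 2.3 + 7.6 = 17.9.
x: (8.0·133 + 2.3·270 + 7.6·147) / 17.9 = 2802.2 / 17.9 ≈ 156.55
y: (8.0·151 + 2.3·135 + 7.6·22) / 17.9 = 1685.7 / 17.9 ≈ 94.17
From (181, 113): dx = -24.45, dy = -18.83, so the distance is √(dx²+dy²) ≈ 30.86.

≈ 31 cm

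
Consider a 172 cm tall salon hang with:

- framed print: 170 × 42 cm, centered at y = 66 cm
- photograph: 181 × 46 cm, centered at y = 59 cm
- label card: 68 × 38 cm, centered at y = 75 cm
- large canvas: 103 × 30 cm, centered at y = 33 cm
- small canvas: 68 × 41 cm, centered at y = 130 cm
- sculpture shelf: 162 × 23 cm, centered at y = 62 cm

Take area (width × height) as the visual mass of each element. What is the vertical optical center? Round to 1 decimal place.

y ≈ 67.0

Areas → weights: framed print 170·42 = 7140, photograph 181·46 = 8326, label card 68·38 = 2584, large canvas 103·30 = 3090, small canvas 68·41 = 2788, sculpture shelf 162·23 = 3726; Σw = 27654.
y-moment: 7140·66 + 8326·59 + 2584·75 + 3090·33 + 2788·130 + 3726·62 = 1851696; centroid 1851696/27654 ≈ 66.96.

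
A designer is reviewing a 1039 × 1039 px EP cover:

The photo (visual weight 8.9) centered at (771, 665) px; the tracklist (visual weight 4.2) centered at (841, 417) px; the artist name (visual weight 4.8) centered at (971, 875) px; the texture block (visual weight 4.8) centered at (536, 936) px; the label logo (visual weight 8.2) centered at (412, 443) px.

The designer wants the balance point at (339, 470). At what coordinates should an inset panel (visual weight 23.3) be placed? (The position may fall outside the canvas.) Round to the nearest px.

(-113, 235)

New total weight: (8.9 + 4.2 + 4.8 + 4.8 + 8.2) + 23.3 = 54.2.
x: need Σw·x = 54.2·339 = 18373.8. Existing = 8.9·771 + 4.2·841 + 4.8·971 + 4.8·536 + 8.2·412 = 21006.1. Remainder -2632.3 / 23.3 ≈ -112.97.
y: need Σw·y = 54.2·470 = 25474.0. Existing = 8.9·665 + 4.2·417 + 4.8·875 + 4.8·936 + 8.2·443 = 19995.3. Remainder 5478.7 / 23.3 ≈ 235.14.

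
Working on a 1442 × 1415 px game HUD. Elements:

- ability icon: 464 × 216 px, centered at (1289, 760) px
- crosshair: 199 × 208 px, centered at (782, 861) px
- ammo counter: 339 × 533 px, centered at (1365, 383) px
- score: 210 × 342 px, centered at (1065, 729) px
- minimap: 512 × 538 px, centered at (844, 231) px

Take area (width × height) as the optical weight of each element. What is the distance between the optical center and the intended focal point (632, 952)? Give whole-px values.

Taking area as weight: ability icon 464·216 = 100224, crosshair 199·208 = 41392, ammo counter 339·533 = 180687, score 210·342 = 71820, minimap 512·538 = 275456. Sum 669579.
x-moment: 100224·1289 + 41392·782 + 180687·1365 + 71820·1065 + 275456·844 = 717168199; centroid 717168199/669579 ≈ 1071.07.
y-moment: 100224·760 + 41392·861 + 180687·383 + 71820·729 + 275456·231 = 296998989; centroid 296998989/669579 ≈ 443.56.
Relative to (632, 952): Δ = (439.07, -508.44); |Δ| = √(439.07² + -508.44²) ≈ 671.79.

≈ 672 px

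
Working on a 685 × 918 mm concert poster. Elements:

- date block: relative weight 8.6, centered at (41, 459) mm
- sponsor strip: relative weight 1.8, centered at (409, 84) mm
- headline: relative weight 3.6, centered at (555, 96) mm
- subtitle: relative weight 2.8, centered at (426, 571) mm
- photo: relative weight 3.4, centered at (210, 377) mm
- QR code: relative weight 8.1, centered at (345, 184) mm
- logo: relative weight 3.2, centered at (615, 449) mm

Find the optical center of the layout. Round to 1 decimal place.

Total weight = 8.6 + 1.8 + 3.6 + 2.8 + 3.4 + 8.1 + 3.2 = 31.5.
Σw·x = 8.6·41 + 1.8·409 + 3.6·555 + 2.8·426 + 3.4·210 + 8.1·345 + 3.2·615 = 9756.1, so x̄ = 9756.1/31.5 ≈ 309.72.
Σw·y = 8.6·459 + 1.8·84 + 3.6·96 + 2.8·571 + 3.4·377 + 8.1·184 + 3.2·449 = 10252.0, so ȳ = 10252.0/31.5 ≈ 325.46.

(309.7, 325.5)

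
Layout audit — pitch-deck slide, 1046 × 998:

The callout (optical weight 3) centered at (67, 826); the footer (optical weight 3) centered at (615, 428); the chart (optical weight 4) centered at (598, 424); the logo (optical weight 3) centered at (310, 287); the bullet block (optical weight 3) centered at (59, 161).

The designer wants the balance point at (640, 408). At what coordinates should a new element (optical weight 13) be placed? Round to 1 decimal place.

New total weight: (3 + 3 + 4 + 3 + 3) + 13 = 29.
x: need Σw·x = 29·640 = 18560. Existing = 3·67 + 3·615 + 4·598 + 3·310 + 3·59 = 5545. Remainder 13015 / 13 ≈ 1001.15.
y: need Σw·y = 29·408 = 11832. Existing = 3·826 + 3·428 + 4·424 + 3·287 + 3·161 = 6802. Remainder 5030 / 13 ≈ 386.92.

(1001.2, 386.9)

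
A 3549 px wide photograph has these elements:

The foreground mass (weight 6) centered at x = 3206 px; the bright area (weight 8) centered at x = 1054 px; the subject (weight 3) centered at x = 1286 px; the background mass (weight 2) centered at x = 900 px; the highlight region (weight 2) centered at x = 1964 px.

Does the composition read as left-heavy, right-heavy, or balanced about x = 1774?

Σw = 6 + 8 + 3 + 2 + 2 = 21.
x-moment: 6·3206 + 8·1054 + 3·1286 + 2·900 + 2·1964 = 37254; centroid 37254/21 ≈ 1774.00.
The centroid 1774.00 matches the midline at 1774, so the layout is balanced.

balanced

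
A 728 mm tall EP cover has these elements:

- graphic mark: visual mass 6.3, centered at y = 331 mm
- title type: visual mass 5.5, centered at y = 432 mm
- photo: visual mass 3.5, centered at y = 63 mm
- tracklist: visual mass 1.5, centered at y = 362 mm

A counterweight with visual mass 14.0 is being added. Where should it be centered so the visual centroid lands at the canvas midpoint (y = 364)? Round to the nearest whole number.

After adding the counterweight, total weight = 6.3 + 5.5 + 3.5 + 1.5 + 14.0 = 30.8.
y: need Σw·y = 30.8·364 = 11211.2. Existing = 6.3·331 + 5.5·432 + 3.5·63 + 1.5·362 = 5224.8. Remainder 5986.4 / 14.0 ≈ 427.60.

y ≈ 428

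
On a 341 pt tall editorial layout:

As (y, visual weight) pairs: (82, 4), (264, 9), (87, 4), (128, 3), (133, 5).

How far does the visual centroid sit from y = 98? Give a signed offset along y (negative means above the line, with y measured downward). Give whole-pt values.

Weights sum to 4 + 9 + 4 + 3 + 5 = 25.
y-moment: 4·82 + 9·264 + 4·87 + 3·128 + 5·133 = 4101; centroid 4101/25 ≈ 164.04.
Against y = 98, that's 164.04 − 98 = 66.04.

≈ 66 pt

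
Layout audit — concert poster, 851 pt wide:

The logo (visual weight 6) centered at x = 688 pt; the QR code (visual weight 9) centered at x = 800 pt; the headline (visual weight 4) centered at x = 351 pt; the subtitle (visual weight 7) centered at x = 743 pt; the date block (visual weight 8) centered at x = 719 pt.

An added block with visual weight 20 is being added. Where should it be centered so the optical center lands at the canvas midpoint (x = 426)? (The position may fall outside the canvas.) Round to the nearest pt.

x ≈ -34

After adding the added block, total weight = 6 + 9 + 4 + 7 + 8 + 20 = 54.
Along x: (23685 + 20·x) / 54 = 426 (existing moment 6·688 + 9·800 + 4·351 + 7·743 + 8·719 = 23685) ⇒ x = (23004 − 23685) / 20 ≈ -34.05.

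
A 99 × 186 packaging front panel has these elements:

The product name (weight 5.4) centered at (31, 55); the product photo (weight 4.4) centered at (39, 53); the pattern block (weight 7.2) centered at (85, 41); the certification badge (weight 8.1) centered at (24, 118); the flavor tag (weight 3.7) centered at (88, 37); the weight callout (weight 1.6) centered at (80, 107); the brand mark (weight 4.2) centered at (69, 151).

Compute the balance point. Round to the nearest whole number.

(55, 79)

Σw = 5.4 + 4.4 + 7.2 + 8.1 + 3.7 + 1.6 + 4.2 = 34.6.
x: moment 1888.8 / weight 34.6 ≈ 54.59
Σw·y = 2723.5; ȳ = 2723.5/34.6 ≈ 78.71.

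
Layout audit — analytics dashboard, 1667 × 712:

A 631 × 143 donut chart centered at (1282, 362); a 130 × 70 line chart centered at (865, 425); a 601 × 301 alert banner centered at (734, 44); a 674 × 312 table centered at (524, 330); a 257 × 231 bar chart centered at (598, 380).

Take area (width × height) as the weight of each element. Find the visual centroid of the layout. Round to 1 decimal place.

Areas: donut chart 631·143 = 90233, line chart 130·70 = 9100, alert banner 601·301 = 180901, table 674·312 = 210288, bar chart 257·231 = 59367. Total weight = 549889.
x-moment: 90233·1282 + 9100·865 + 180901·734 + 210288·524 + 59367·598 = 402023918; centroid 402023918/549889 ≈ 731.10.
y-moment: 90233·362 + 9100·425 + 180901·44 + 210288·330 + 59367·380 = 136445990; centroid 136445990/549889 ≈ 248.13.

(731.1, 248.1)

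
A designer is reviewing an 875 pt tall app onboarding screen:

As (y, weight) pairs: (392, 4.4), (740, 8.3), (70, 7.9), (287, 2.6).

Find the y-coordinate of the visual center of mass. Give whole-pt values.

Weights sum to 4.4 + 8.3 + 7.9 + 2.6 = 23.2.
y: (4.4·392 + 8.3·740 + 7.9·70 + 2.6·287) / 23.2 = 9166.0 / 23.2 ≈ 395.09

y ≈ 395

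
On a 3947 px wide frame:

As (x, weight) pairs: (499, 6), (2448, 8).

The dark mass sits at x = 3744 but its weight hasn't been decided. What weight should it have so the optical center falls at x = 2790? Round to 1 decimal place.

Fixed elements: Σw = 6 + 8 = 14, Σw·x = 6·499 + 8·2448 = 22578.
Balance at x = 2790 requires (22578 + w·3744) / (14 + w) = 2790.
So w = (2790·14 − 22578)/(3744 − 2790) = 16482/954 ≈ 17.28.

w ≈ 17.3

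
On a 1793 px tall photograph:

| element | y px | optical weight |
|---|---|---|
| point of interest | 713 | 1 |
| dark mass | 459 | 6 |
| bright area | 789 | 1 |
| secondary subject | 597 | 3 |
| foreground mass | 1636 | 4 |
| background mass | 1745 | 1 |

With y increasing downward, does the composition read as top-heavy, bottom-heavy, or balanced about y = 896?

Σw = 1 + 6 + 1 + 3 + 4 + 1 = 16.
y-moment: 1·713 + 6·459 + 1·789 + 3·597 + 4·1636 + 1·1745 = 14336; centroid 14336/16 ≈ 896.00.
That equals the midline 896 — balanced.

balanced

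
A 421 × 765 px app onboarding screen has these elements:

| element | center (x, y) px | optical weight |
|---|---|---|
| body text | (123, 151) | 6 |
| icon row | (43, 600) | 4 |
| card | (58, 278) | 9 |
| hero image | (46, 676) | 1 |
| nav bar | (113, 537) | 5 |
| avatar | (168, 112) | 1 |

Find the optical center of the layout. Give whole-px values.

Weights sum to 6 + 4 + 9 + 1 + 5 + 1 = 26.
x: moment 2211 / weight 26 ≈ 85.04
y: moment 9281 / weight 26 ≈ 356.96

(85, 357)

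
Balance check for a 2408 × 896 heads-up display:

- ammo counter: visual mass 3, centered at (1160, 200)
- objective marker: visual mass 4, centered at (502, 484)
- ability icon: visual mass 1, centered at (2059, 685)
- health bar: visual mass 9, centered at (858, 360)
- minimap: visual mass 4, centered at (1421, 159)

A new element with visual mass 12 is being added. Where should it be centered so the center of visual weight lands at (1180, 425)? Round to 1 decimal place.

New total weight: (3 + 4 + 1 + 9 + 4) + 12 = 33.
x: target moment 33×1180 = 38940; current 3·1160 + 4·502 + 1·2059 + 9·858 + 4·1421 = 20953; the new element supplies 17987, so x = 17987/12 ≈ 1498.92.
y: target moment 33×425 = 14025; current 3·200 + 4·484 + 1·685 + 9·360 + 4·159 = 7097; the new element supplies 6928, so y = 6928/12 ≈ 577.33.

(1498.9, 577.3)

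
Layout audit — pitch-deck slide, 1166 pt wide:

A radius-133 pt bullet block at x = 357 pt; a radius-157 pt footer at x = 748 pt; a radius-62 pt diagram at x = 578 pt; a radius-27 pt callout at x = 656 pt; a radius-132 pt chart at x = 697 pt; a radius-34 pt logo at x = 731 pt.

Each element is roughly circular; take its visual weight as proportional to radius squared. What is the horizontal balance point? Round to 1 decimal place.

x ≈ 617.5

Weights ∝ r²: bullet block 133² = 17689, footer 157² = 24649, diagram 62² = 3844, callout 27² = 729, chart 132² = 17424, logo 34² = 1156; Σw = 65491.
Σw·x = 40442045; x̄ = 40442045/65491 ≈ 617.52.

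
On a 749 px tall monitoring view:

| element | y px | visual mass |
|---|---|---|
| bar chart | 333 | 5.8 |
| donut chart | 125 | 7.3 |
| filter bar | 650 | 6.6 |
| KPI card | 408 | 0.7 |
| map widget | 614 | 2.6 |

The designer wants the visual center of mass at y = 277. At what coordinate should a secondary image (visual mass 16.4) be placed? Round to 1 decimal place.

y ≈ 115.7

After adding the secondary image, total weight = 5.8 + 7.3 + 6.6 + 0.7 + 2.6 + 16.4 = 39.4.
Along y: (9015.9 + 16.4·y) / 39.4 = 277 (existing moment 5.8·333 + 7.3·125 + 6.6·650 + 0.7·408 + 2.6·614 = 9015.9) ⇒ y = (10913.8 − 9015.9) / 16.4 ≈ 115.73.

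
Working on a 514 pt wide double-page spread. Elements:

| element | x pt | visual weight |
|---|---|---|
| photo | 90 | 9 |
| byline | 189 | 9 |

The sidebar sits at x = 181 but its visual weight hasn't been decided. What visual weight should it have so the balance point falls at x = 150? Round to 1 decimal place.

w ≈ 6.1

Existing Σw = 18 (9 + 9); existing moment 9·90 + 9·189 = 2511.
Balance at x = 150 requires (2511 + w·181) / (18 + w) = 150.
Rearranging, w·(181 − 150) = 150·18 − 2511 = 189, so w ≈ 189/31 = 6.10.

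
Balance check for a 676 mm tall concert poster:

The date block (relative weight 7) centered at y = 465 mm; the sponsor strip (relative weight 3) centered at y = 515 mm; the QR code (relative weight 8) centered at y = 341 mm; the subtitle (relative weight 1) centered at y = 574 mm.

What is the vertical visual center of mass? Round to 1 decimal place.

y ≈ 426.4

Weights sum to 7 + 3 + 8 + 1 = 19.
y: (7·465 + 3·515 + 8·341 + 1·574) / 19 = 8102 / 19 ≈ 426.42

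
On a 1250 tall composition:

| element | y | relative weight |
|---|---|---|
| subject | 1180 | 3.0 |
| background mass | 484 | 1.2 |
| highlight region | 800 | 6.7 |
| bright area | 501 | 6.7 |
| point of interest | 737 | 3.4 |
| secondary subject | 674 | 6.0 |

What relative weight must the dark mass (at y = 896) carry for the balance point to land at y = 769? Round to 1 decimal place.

w ≈ 10.8

Fixed elements: Σw = 3.0 + 1.2 + 6.7 + 6.7 + 3.4 + 6.0 = 27.0, Σw·y = 3.0·1180 + 1.2·484 + 6.7·800 + 6.7·501 + 3.4·737 + 6.0·674 = 19387.3.
Balance at y = 769 requires (19387.3 + w·896) / (27.0 + w) = 769.
Solving: w = (769·27.0 − 19387.3) / (896 − 769) = 1375.7 / 127 ≈ 10.83.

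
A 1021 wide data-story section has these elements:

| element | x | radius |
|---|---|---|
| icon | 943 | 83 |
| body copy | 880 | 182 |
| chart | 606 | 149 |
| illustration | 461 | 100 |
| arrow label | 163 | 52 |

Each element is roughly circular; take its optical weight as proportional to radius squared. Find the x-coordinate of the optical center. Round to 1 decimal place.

Weights ∝ r²: icon 83² = 6889, body copy 182² = 33124, chart 149² = 22201, illustration 100² = 10000, arrow label 52² = 2704; Σw = 74918.
x-moment: 6889·943 + 33124·880 + 22201·606 + 10000·461 + 2704·163 = 54150005; centroid 54150005/74918 ≈ 722.79.

x ≈ 722.8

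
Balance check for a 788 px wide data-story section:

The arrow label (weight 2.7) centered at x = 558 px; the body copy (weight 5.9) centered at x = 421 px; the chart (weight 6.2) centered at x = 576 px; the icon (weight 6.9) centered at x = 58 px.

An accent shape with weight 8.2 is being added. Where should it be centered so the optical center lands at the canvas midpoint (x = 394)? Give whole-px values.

x ≈ 466

With the accent shape, Σw becomes 2.7 + 5.9 + 6.2 + 6.9 + 8.2 = 29.9.
x: need Σw·x = 29.9·394 = 11780.6. Existing = 2.7·558 + 5.9·421 + 6.2·576 + 6.9·58 = 7961.9. Remainder 3818.7 / 8.2 ≈ 465.70.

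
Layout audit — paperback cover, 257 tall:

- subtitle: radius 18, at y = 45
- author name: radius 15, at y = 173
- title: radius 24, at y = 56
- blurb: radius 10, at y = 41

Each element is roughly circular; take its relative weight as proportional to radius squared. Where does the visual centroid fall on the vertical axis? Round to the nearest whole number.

y ≈ 73

Weights ∝ r²: subtitle 18² = 324, author name 15² = 225, title 24² = 576, blurb 10² = 100; Σw = 1225.
y: (324·45 + 225·173 + 576·56 + 100·41) / 1225 = 89861 / 1225 ≈ 73.36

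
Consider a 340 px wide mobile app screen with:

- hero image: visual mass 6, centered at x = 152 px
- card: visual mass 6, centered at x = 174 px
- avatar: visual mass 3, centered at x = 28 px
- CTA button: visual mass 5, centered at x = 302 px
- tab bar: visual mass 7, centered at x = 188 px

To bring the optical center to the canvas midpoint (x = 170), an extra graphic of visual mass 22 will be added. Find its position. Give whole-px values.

x ≈ 157

With the extra graphic, Σw becomes 6 + 6 + 3 + 5 + 7 + 22 = 49.
Along x: (4866 + 22·x) / 49 = 170 (existing moment 6·152 + 6·174 + 3·28 + 5·302 + 7·188 = 4866) ⇒ x = (8330 − 4866) / 22 ≈ 157.45.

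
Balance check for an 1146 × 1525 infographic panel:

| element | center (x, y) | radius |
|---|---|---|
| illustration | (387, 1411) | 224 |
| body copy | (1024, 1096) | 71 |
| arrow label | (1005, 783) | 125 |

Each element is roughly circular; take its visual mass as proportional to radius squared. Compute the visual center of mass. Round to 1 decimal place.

Weights ∝ r²: illustration 224² = 50176, body copy 71² = 5041, arrow label 125² = 15625; Σw = 70842.
Σw·x = 50176·387 + 5041·1024 + 15625·1005 = 40283221, so x̄ = 40283221/70842 ≈ 568.63.
Σw·y = 50176·1411 + 5041·1096 + 15625·783 = 88557647, so ȳ = 88557647/70842 ≈ 1250.07.

(568.6, 1250.1)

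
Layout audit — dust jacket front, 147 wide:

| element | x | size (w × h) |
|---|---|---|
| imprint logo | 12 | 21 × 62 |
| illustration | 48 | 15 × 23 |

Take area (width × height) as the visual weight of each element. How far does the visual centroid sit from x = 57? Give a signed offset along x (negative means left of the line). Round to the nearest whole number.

≈ -37

Taking area as weight: imprint logo 21·62 = 1302, illustration 15·23 = 345. Sum 1647.
x: (1302·12 + 345·48) / 1647 = 32184 / 1647 ≈ 19.54
Against x = 57, that's 19.54 − 57 = -37.46.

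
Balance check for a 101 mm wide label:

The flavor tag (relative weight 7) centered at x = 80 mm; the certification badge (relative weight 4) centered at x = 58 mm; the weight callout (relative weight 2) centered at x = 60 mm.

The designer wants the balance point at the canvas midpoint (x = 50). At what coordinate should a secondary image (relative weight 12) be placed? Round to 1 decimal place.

x ≈ 28.2

After adding the secondary image, total weight = 7 + 4 + 2 + 12 = 25.
Along x: (912 + 12·x) / 25 = 50 (existing moment 7·80 + 4·58 + 2·60 = 912) ⇒ x = (1250 − 912) / 12 ≈ 28.17.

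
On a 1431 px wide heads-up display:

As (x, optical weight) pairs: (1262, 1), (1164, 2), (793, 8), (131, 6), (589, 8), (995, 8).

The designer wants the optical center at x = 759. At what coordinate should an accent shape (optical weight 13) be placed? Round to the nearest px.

With the accent shape, Σw becomes 1 + 2 + 8 + 6 + 8 + 8 + 13 = 46.
x: target moment 46×759 = 34914; current 1·1262 + 2·1164 + 8·793 + 6·131 + 8·589 + 8·995 = 23392; the accent shape supplies 11522, so x = 11522/13 ≈ 886.31.

x ≈ 886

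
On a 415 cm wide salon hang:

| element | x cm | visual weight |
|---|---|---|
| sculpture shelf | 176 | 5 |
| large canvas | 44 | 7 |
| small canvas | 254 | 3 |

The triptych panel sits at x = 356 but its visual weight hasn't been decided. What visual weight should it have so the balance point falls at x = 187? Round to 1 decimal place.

w ≈ 5.1

Fixed elements: Σw = 5 + 7 + 3 = 15, Σw·x = 5·176 + 7·44 + 3·254 = 1950.
Set Σw·x/Σw = 187: (1950 + 356w) = 187·(15 + w).
So w = (187·15 − 1950)/(356 − 187) = 855/169 ≈ 5.06.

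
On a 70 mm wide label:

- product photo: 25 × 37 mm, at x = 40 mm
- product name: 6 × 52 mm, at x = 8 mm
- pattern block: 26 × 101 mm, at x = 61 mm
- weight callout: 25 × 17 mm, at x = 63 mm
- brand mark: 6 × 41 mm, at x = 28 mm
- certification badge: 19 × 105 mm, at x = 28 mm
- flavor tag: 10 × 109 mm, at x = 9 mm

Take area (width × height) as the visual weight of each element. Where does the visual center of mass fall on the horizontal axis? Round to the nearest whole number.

Areas: product photo 25·37 = 925, product name 6·52 = 312, pattern block 26·101 = 2626, weight callout 25·17 = 425, brand mark 6·41 = 246, certification badge 19·105 = 1995, flavor tag 10·109 = 1090. Total weight = 7619.
Σw·x = 925·40 + 312·8 + 2626·61 + 425·63 + 246·28 + 1995·28 + 1090·9 = 299015, so x̄ = 299015/7619 ≈ 39.25.

x ≈ 39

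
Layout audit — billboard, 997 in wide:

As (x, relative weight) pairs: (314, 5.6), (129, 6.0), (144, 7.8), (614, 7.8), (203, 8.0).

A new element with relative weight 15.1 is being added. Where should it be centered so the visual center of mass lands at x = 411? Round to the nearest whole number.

x ≈ 702

With the new element, Σw becomes 5.6 + 6.0 + 7.8 + 7.8 + 8.0 + 15.1 = 50.3.
x: target moment 50.3×411 = 20673.3; current 5.6·314 + 6.0·129 + 7.8·144 + 7.8·614 + 8.0·203 = 10068.8; the new element supplies 10604.5, so x = 10604.5/15.1 ≈ 702.28.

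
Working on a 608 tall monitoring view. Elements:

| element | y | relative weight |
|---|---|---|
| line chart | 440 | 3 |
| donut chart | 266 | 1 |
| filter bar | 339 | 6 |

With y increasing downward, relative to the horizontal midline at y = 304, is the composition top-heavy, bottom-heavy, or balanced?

bottom-heavy

Weights sum to 3 + 1 + 6 = 10.
y: (3·440 + 1·266 + 6·339) / 10 = 3620 / 10 ≈ 362.00
362.0 lies below (larger y than) the midline 304, so the layout is bottom-heavy.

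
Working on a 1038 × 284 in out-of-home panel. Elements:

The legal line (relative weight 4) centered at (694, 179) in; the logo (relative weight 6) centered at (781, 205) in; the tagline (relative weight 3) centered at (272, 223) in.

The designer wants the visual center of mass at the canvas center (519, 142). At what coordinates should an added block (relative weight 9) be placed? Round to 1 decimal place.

With the added block, Σw becomes 4 + 6 + 3 + 9 = 22.
Along x: (8278 + 9·x) / 22 = 519 (existing moment 4·694 + 6·781 + 3·272 = 8278) ⇒ x = (11418 − 8278) / 9 ≈ 348.89.
Along y: (2615 + 9·y) / 22 = 142 (existing moment 4·179 + 6·205 + 3·223 = 2615) ⇒ y = (3124 − 2615) / 9 ≈ 56.56.

(348.9, 56.6)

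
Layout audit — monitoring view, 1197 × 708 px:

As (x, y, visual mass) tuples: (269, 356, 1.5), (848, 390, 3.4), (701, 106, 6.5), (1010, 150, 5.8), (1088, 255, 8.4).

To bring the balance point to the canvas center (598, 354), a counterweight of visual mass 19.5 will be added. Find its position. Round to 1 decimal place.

(211.8, 533.6)

With the counterweight, Σw becomes 1.5 + 3.4 + 6.5 + 5.8 + 8.4 + 19.5 = 45.1.
x: need Σw·x = 45.1·598 = 26969.8. Existing = 1.5·269 + 3.4·848 + 6.5·701 + 5.8·1010 + 8.4·1088 = 22840.4. Remainder 4129.4 / 19.5 ≈ 211.76.
y: need Σw·y = 45.1·354 = 15965.4. Existing = 1.5·356 + 3.4·390 + 6.5·106 + 5.8·150 + 8.4·255 = 5561.0. Remainder 10404.4 / 19.5 ≈ 533.56.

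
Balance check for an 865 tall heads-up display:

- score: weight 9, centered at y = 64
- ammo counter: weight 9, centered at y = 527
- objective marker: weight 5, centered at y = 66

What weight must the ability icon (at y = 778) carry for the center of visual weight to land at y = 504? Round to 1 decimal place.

Known weights sum to 9 + 9 + 5 = 23; their moment is 9·64 + 9·527 + 5·66 = 5649.
Set Σw·y/Σw = 504: (5649 + 778w) = 504·(23 + w).
So w = (504·23 − 5649)/(778 − 504) = 5943/274 ≈ 21.69.

w ≈ 21.7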